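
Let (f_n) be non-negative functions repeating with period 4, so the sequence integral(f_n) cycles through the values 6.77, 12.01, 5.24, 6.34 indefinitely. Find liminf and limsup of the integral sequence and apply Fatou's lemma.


The sequence (integral(f_n)) is periodic with period 4, repeating the values 6.77, 12.01, 5.24, 6.34 indefinitely.
Step 1: For a periodic sequence, every tail (a_m, a_(m+1), ...) contains all 4 period values infinitely often.
Step 2: Hence inf of every tail = min of the period values = min(6.77, 12.01, 5.24, 6.34) = 5.24.
        liminf_n integral(f_n) = sup over m of (inf of tail from m) = 5.24.
Step 3: Similarly sup of every tail = max of the period values = 12.01.
        limsup_n integral(f_n) = 12.01.
Step 4: Fatou's lemma: integral(liminf_n f_n) <= liminf_n integral(f_n) = 5.24.
        So the integral of the pointwise liminf is at most 5.24.


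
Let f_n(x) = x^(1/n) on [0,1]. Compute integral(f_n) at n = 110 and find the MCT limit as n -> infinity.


At n = 110: f_110(x) = x^(1/110).
Step 1: integral(x^(1/110), 0, 1) = [x^(1/110+1) / (1/110+1)] from 0 to 1
     = 1 / (1/110 + 1) = 1 / ((110+1)/110) = 110/(110+1)
     = 110/111 = 0.990991
Step 2: As n -> infinity, f_n(x) = x^(1/n) -> 1 for x in (0,1], and f_n is increasing in n.
By MCT, lim_n integral(f_n) = integral(lim_n f_n) = integral(1, 0, 1) = 1.
Step 3: Verify convergence: 110/111 = 0.990991 -> 1


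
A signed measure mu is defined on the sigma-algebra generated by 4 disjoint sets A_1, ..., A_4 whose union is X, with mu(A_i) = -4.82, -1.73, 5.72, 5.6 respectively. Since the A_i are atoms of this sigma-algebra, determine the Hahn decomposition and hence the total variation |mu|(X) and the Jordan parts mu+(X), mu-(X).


Step 1: Every measurable set is a union of atoms (the cells / points), so a Hahn decomposition is
  obtained by grouping atoms by sign: P = union of atoms with mu > 0, N = union of the remaining atoms.
  Atoms in P (indices): 3, 4;  atoms in N (indices): 1, 2
  Positive values: 5.72, 5.6
  Negative values: -4.82, -1.73
Step 2: mu+(X) = mu(P) = sum of positive atom values = 11.32
Step 3: mu-(X) = -mu(N) = sum of |negative atom values| = 6.55
Step 4: |mu|(X) = mu+(X) + mu-(X) = 11.32 + 6.55 = 17.87


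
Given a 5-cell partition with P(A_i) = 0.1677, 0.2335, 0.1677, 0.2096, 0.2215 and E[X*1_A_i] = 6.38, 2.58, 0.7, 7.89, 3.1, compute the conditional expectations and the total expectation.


For each cell A_i: E[X|A_i] = E[X*1_A_i] / P(A_i)
Step 1: E[X|A_1] = 6.38 / 0.1677 = 38.044126
Step 2: E[X|A_2] = 2.58 / 0.2335 = 11.049251
Step 3: E[X|A_3] = 0.7 / 0.1677 = 4.17412
Step 4: E[X|A_4] = 7.89 / 0.2096 = 37.64313
Step 5: E[X|A_5] = 3.1 / 0.2215 = 13.995485
Verification: E[X] = sum E[X*1_A_i] = 6.38 + 2.58 + 0.7 + 7.89 + 3.1 = 20.65


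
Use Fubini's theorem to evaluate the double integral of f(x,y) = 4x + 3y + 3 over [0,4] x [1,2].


By Fubini, integrate in x first, then y.
Step 1: Fix y, integrate over x in [0,4]:
  integral(4x + 3y + 3, x=0..4)
  = 4*(4^2 - 0^2)/2 + (3y + 3)*(4 - 0)
  = 32 + (3y + 3)*4
  = 32 + 12y + 12
  = 44 + 12y
Step 2: Integrate over y in [1,2]:
  integral(44 + 12y, y=1..2)
  = 44*1 + 12*(2^2 - 1^2)/2
  = 44 + 18
  = 62


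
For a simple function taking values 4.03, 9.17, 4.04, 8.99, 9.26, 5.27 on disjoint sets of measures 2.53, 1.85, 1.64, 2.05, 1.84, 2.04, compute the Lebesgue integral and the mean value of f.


Step 1: Integral = sum(value_i * measure_i)
= 4.03*2.53 + 9.17*1.85 + 4.04*1.64 + 8.99*2.05 + 9.26*1.84 + 5.27*2.04
= 10.1959 + 16.9645 + 6.6256 + 18.4295 + 17.0384 + 10.7508
= 80.0047
Step 2: Total measure of domain = 2.53 + 1.85 + 1.64 + 2.05 + 1.84 + 2.04 = 11.95
Step 3: Average value = 80.0047 / 11.95 = 6.694954


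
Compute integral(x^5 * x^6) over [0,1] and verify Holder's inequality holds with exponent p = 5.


Step 1: Exact integral of f*g = integral(x^11, 0, 1) = 1/12
     = 0.083333
Step 2: Holder bound with p=5, q=1.25:
  ||f||_p = (integral x^25 dx)^(1/5) = (1/26)^(1/5) = 0.521201
  ||g||_q = (integral x^7.5 dx)^(1/1.25) = (1/8.5)^(1/1.25) = 0.180495
Step 3: Holder bound = ||f||_p * ||g||_q = 0.521201 * 0.180495 = 0.094074
Verification: 0.083333 <= 0.094074 (Holder holds)


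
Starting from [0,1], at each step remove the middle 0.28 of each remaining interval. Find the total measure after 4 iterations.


Step 1: At each step, fraction remaining = 1 - 0.28 = 0.72
Step 2: After 4 steps, measure = (0.72)^4
Step 3: Computing the power step by step:
  After step 1: 0.72
  After step 2: 0.5184
  After step 3: 0.373248
  After step 4: 0.268739
Result = 0.268739


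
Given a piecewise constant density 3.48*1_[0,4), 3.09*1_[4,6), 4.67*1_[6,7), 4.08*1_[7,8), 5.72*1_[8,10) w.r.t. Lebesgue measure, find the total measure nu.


Integrate each piece of the Radon-Nikodym derivative:
Step 1: integral_0^4 3.48 dx = 3.48*(4-0) = 3.48*4 = 13.92
Step 2: integral_4^6 3.09 dx = 3.09*(6-4) = 3.09*2 = 6.18
Step 3: integral_6^7 4.67 dx = 4.67*(7-6) = 4.67*1 = 4.67
Step 4: integral_7^8 4.08 dx = 4.08*(8-7) = 4.08*1 = 4.08
Step 5: integral_8^10 5.72 dx = 5.72*(10-8) = 5.72*2 = 11.44
Total: 13.92 + 6.18 + 4.67 + 4.08 + 11.44 = 40.29


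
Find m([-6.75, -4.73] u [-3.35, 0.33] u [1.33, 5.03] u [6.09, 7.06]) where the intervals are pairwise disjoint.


For pairwise disjoint intervals, m(union) = sum of lengths.
= (-4.73 - -6.75) + (0.33 - -3.35) + (5.03 - 1.33) + (7.06 - 6.09)
= 2.02 + 3.68 + 3.7 + 0.97
= 10.37


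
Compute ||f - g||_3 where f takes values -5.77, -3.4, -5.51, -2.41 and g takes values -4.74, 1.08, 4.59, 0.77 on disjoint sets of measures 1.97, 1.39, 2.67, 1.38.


Step 1: Compute differences f_i - g_i:
  -5.77 - -4.74 = -1.03
  -3.4 - 1.08 = -4.48
  -5.51 - 4.59 = -10.1
  -2.41 - 0.77 = -3.18
Step 2: Compute |diff|^3 * measure for each set:
  |-1.03|^3 * 1.97 = 1.092727 * 1.97 = 2.152672
  |-4.48|^3 * 1.39 = 89.915392 * 1.39 = 124.982395
  |-10.1|^3 * 2.67 = 1030.301 * 2.67 = 2750.90367
  |-3.18|^3 * 1.38 = 32.157432 * 1.38 = 44.377256
Step 3: Sum = 2922.415993
Step 4: ||f-g||_3 = (2922.415993)^(1/3) = 14.29708


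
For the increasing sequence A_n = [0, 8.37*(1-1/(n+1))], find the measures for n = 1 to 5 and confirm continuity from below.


By continuity of measure from below: if A_n increases to A, then m(A_n) -> m(A).
Here A = [0, 8.37], so m(A) = 8.37
Step 1: a_1 = 8.37*(1 - 1/2) = 4.185, m(A_1) = 4.185
Step 2: a_2 = 8.37*(1 - 1/3) = 5.58, m(A_2) = 5.58
Step 3: a_3 = 8.37*(1 - 1/4) = 6.2775, m(A_3) = 6.2775
Step 4: a_4 = 8.37*(1 - 1/5) = 6.696, m(A_4) = 6.696
Step 5: a_5 = 8.37*(1 - 1/6) = 6.975, m(A_5) = 6.975
Limit: m(A_n) -> m([0,8.37]) = 8.37


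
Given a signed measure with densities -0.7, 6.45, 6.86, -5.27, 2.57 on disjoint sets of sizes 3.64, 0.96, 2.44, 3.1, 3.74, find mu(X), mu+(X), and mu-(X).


Step 1: Compute signed measure on each set:
  Set 1: -0.7 * 3.64 = -2.548
  Set 2: 6.45 * 0.96 = 6.192
  Set 3: 6.86 * 2.44 = 16.7384
  Set 4: -5.27 * 3.1 = -16.337
  Set 5: 2.57 * 3.74 = 9.6118
Step 2: Total signed measure = (-2.548) + (6.192) + (16.7384) + (-16.337) + (9.6118)
     = 13.6572
Step 3: Positive part mu+(X) = sum of positive contributions = 32.5422
Step 4: Negative part mu-(X) = |sum of negative contributions| = 18.885


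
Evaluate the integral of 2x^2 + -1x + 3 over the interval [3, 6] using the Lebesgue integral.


The Lebesgue integral of a Riemann-integrable function agrees with the Riemann integral.
Antiderivative F(x) = (2/3)x^3 + (-1/2)x^2 + 3x
F(6) = (2/3)*6^3 + (-1/2)*6^2 + 3*6
     = (2/3)*216 + (-1/2)*36 + 3*6
     = 144 + -18 + 18
     = 144
F(3) = 22.5
Integral = F(6) - F(3) = 144 - 22.5 = 121.5


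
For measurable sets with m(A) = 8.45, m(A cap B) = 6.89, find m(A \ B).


m(A \ B) = m(A) - m(A n B)
= 8.45 - 6.89
= 1.56


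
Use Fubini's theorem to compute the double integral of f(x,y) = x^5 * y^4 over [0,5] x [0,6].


By Fubini's theorem, the double integral factors as a product of single integrals:
Step 1: integral_0^5 x^5 dx = [x^6/6] from 0 to 5
     = 5^6/6 = 2604.166667
Step 2: integral_0^6 y^4 dy = [y^5/5] from 0 to 6
     = 6^5/5 = 1555.2
Step 3: Double integral = 2604.166667 * 1555.2 = 4.050000e+06


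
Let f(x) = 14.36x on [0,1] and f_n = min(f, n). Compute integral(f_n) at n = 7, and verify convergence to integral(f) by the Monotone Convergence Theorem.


f(x) = 14.36x on [0,1]; f_n(x) = min(14.36x, n). At n = 7:
Step 1: f(x) reaches 7 at x = 7/14.36 = 0.487465
Step 2: integral(f_7) = integral(14.36x, 0, 0.487465) + integral(7, 0.487465, 1)
       = 14.36*0.487465^2/2 + 7*(1 - 0.487465)
       = 1.706128 + 3.587744
       = 5.293872
Step 3: As n -> infinity, f_n increases to f, so by MCT integral(f_n) -> integral(f) = 14.36/2 = 7.18.
Convergence: integral(f_7) = 5.293872 -> 7.18 as n -> infinity


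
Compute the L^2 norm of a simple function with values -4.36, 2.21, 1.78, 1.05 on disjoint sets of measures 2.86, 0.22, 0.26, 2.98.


Step 1: Compute |f_i|^2 for each value:
  |-4.36|^2 = 19.0096
  |2.21|^2 = 4.8841
  |1.78|^2 = 3.1684
  |1.05|^2 = 1.1025
Step 2: Multiply by measures and sum:
  19.0096 * 2.86 = 54.367456
  4.8841 * 0.22 = 1.074502
  3.1684 * 0.26 = 0.823784
  1.1025 * 2.98 = 3.28545
Sum = 54.367456 + 1.074502 + 0.823784 + 3.28545 = 59.551192
Step 3: Take the p-th root:
||f||_2 = (59.551192)^(1/2) = 7.716942


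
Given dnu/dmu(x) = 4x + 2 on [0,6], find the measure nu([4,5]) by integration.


nu(A) = integral_A (dnu/dmu) dmu = integral_4^5 (4x + 2) dx
Step 1: Antiderivative F(x) = (4/2)x^2 + 2x
Step 2: F(5) = (4/2)*5^2 + 2*5 = 50 + 10 = 60
Step 3: F(4) = (4/2)*4^2 + 2*4 = 32 + 8 = 40
Step 4: nu([4,5]) = F(5) - F(4) = 60 - 40 = 20


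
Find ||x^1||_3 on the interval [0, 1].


Step 1: ||f||_3 = (integral_0^1 |x^1|^3 dx)^(1/3)
     = (integral_0^1 x^3 dx)^(1/3)
Step 2: integral_0^1 x^3 dx = [x^4/(4)] from 0 to 1 = 1^4/4
     = 1/4 = 0.25
Step 3: ||f||_3 = (0.25)^(1/3) = 0.629961


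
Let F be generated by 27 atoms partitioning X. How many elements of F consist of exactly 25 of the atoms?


Each element of F is a union of some subset of the 27 atoms.
Elements that are unions of exactly 25 atoms correspond to 25-element subsets of the 27 atoms.
Count = C(27, 25) = 27! / (25! * 2!) = 351.


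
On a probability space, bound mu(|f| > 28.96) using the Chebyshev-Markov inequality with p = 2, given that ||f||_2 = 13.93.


Chebyshev/Markov inequality: mu(|f| > eps) <= (||f||_p / eps)^p
Step 1: ||f||_2 / eps = 13.93 / 28.96 = 0.481008
Step 2: Raise to power p = 2:
  (0.481008)^2 = 0.231369
Step 3: Therefore mu(|f| > 28.96) <= 0.231369


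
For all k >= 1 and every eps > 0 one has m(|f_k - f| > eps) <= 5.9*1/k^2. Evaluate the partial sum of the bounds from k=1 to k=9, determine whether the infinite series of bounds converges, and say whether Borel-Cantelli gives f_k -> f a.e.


Step 1: List the terms 5.9*1/k^2 for k = 1 to 9:
  k=1: 5.9
  k=2: 1.475
  k=3: 0.655556
  k=4: 0.36875
  k=5: 0.236
  k=6: 0.163889
  k=7: 0.120408
  k=8: 0.092188
  k=9: 0.07284
Step 2: Partial sum = 5.9 + 1.475 + 0.655556 + 0.36875 + 0.236 + 0.163889 + 0.120408 + 0.092188 + 0.07284
     = 9.08463
Step 3: The full series sum_(k>=1) 5.9*1/k^2 converges (p-series with p = 2 > 1; a constant multiple of a convergent series converges).
Step 4: Fix eps > 0. Since sum_k m(|f_k - f| > eps) < infinity, the Borel-Cantelli lemma gives
        m(limsup_k {|f_k - f| > eps}) = 0, i.e. for a.e. x, |f_k(x) - f(x)| <= eps for all large k.
        Applying this with eps = 1/j for j = 1, 2, ... and intersecting the countably many full-measure sets,
        for a.e. x we get limsup_k |f_k(x) - f(x)| <= 1/j for every j, hence f_k -> f almost everywhere.
Conclusion: series converges; Borel-Cantelli yields f_k -> f a.e.


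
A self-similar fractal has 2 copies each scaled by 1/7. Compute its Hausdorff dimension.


For a self-similar set with N copies scaled by 1/r:
dim_H = log(N)/log(r) = log(2)/log(7)
= 0.693147/1.94591
= 0.356207


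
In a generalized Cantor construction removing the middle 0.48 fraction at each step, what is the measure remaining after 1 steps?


Step 1: At each step, fraction remaining = 1 - 0.48 = 0.52
Step 2: After 1 steps, measure = (0.52)^1
Step 3: Computing the power step by step:
  After step 1: 0.52
Result = 0.52


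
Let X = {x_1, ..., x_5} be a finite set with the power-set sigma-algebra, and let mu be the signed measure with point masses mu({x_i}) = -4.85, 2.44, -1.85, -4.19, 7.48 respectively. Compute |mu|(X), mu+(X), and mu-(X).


Step 1: Every measurable set is a union of atoms (the cells / points), so a Hahn decomposition is
  obtained by grouping atoms by sign: P = union of atoms with mu > 0, N = union of the remaining atoms.
  Atoms in P (indices): 2, 5;  atoms in N (indices): 1, 3, 4
  Positive values: 2.44, 7.48
  Negative values: -4.85, -1.85, -4.19
Step 2: mu+(X) = mu(P) = sum of positive atom values = 9.92
Step 3: mu-(X) = -mu(N) = sum of |negative atom values| = 10.89
Step 4: |mu|(X) = mu+(X) + mu-(X) = 9.92 + 10.89 = 20.81


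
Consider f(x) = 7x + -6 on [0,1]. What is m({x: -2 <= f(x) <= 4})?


f^(-1)([-2, 4]) = {x : -2 <= 7x + -6 <= 4}
Solving: (-2 - -6)/7 <= x <= (4 - -6)/7
= [0.571429, 1.428571]
Intersecting with [0,1]: [0.571429, 1]
Measure = 1 - 0.571429 = 0.428571


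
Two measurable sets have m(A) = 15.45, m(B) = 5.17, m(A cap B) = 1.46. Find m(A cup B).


By inclusion-exclusion: m(A u B) = m(A) + m(B) - m(A n B)
= 15.45 + 5.17 - 1.46
= 19.16


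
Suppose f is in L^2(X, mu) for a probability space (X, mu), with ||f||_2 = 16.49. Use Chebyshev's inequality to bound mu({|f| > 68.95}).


Chebyshev/Markov inequality: mu(|f| > eps) <= (||f||_p / eps)^p
Step 1: ||f||_2 / eps = 16.49 / 68.95 = 0.239159
Step 2: Raise to power p = 2:
  (0.239159)^2 = 0.057197
Step 3: Therefore mu(|f| > 68.95) <= 0.057197


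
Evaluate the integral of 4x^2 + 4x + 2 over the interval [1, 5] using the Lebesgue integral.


The Lebesgue integral of a Riemann-integrable function agrees with the Riemann integral.
Antiderivative F(x) = (4/3)x^3 + (4/2)x^2 + 2x
F(5) = (4/3)*5^3 + (4/2)*5^2 + 2*5
     = (4/3)*125 + (4/2)*25 + 2*5
     = 166.666667 + 50 + 10
     = 226.666667
F(1) = 5.333333
Integral = F(5) - F(1) = 226.666667 - 5.333333 = 221.333333


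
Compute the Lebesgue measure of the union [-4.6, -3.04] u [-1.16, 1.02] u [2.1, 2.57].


For pairwise disjoint intervals, m(union) = sum of lengths.
= (-3.04 - -4.6) + (1.02 - -1.16) + (2.57 - 2.1)
= 1.56 + 2.18 + 0.47
= 4.21


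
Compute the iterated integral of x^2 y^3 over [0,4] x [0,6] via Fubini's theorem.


By Fubini's theorem, the double integral factors as a product of single integrals:
Step 1: integral_0^4 x^2 dx = [x^3/3] from 0 to 4
     = 4^3/3 = 21.333333
Step 2: integral_0^6 y^3 dy = [y^4/4] from 0 to 6
     = 6^4/4 = 324
Step 3: Double integral = 21.333333 * 324 = 6912


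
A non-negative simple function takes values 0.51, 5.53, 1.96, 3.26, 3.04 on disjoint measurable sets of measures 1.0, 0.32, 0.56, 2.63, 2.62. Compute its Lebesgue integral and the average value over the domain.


Step 1: Integral = sum(value_i * measure_i)
= 0.51*1.0 + 5.53*0.32 + 1.96*0.56 + 3.26*2.63 + 3.04*2.62
= 0.51 + 1.7696 + 1.0976 + 8.5738 + 7.9648
= 19.9158
Step 2: Total measure of domain = 1.0 + 0.32 + 0.56 + 2.63 + 2.62 = 7.13
Step 3: Average value = 19.9158 / 7.13 = 2.79324


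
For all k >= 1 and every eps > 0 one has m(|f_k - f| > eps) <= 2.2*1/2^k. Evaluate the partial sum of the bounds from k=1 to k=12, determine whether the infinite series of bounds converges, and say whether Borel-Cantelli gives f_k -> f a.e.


Step 1: List the terms 2.2*1/2^k for k = 1 to 12:
  k=1: 1.1
  k=2: 0.55
  k=3: 0.275
  k=4: 0.1375
  k=5: 0.06875
  k=6: 0.034375
  k=7: 0.017188
  k=8: 0.008594
  k=9: 0.004297
  k=10: 0.002148
  k=11: 0.001074
  k=12: 5.371094e-04
Step 2: Partial sum = 1.1 + 0.55 + 0.275 + 0.1375 + 0.06875 + 0.034375 + 0.017188 + 0.008594 + 0.004297 + 0.002148 + 0.001074 + 5.371094e-04
     = 2.199463
Step 3: The full series sum_(k>=1) 2.2*1/2^k converges (geometric series with ratio 1/2 < 1; a constant multiple of a convergent series converges).
Step 4: Fix eps > 0. Since sum_k m(|f_k - f| > eps) < infinity, the Borel-Cantelli lemma gives
        m(limsup_k {|f_k - f| > eps}) = 0, i.e. for a.e. x, |f_k(x) - f(x)| <= eps for all large k.
        Applying this with eps = 1/j for j = 1, 2, ... and intersecting the countably many full-measure sets,
        for a.e. x we get limsup_k |f_k(x) - f(x)| <= 1/j for every j, hence f_k -> f almost everywhere.
Conclusion: series converges; Borel-Cantelli yields f_k -> f a.e.


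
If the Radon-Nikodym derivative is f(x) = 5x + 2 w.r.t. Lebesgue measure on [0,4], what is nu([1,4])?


nu(A) = integral_A (dnu/dmu) dmu = integral_1^4 (5x + 2) dx
Step 1: Antiderivative F(x) = (5/2)x^2 + 2x
Step 2: F(4) = (5/2)*4^2 + 2*4 = 40 + 8 = 48
Step 3: F(1) = (5/2)*1^2 + 2*1 = 2.5 + 2 = 4.5
Step 4: nu([1,4]) = F(4) - F(1) = 48 - 4.5 = 43.5


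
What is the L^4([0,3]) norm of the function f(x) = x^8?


Step 1: ||f||_4 = (integral_0^3 |x^8|^4 dx)^(1/4)
     = (integral_0^3 x^32 dx)^(1/4)
Step 2: integral_0^3 x^32 dx = [x^33/(33)] from 0 to 3 = 3^33/33
     = 5559060566555523/33 = 1.684564e+14
Step 3: ||f||_4 = (1.684564e+14)^(1/4) = 3602.648294


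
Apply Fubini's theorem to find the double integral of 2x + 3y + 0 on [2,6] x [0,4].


By Fubini, integrate in x first, then y.
Step 1: Fix y, integrate over x in [2,6]:
  integral(2x + 3y + 0, x=2..6)
  = 2*(6^2 - 2^2)/2 + (3y + 0)*(6 - 2)
  = 32 + (3y + 0)*4
  = 32 + 12y + 0
  = 32 + 12y
Step 2: Integrate over y in [0,4]:
  integral(32 + 12y, y=0..4)
  = 32*4 + 12*(4^2 - 0^2)/2
  = 128 + 96
  = 224


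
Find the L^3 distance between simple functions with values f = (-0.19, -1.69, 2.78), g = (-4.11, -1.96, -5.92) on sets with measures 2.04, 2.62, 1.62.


Step 1: Compute differences f_i - g_i:
  -0.19 - -4.11 = 3.92
  -1.69 - -1.96 = 0.27
  2.78 - -5.92 = 8.7
Step 2: Compute |diff|^3 * measure for each set:
  |3.92|^3 * 2.04 = 60.236288 * 2.04 = 122.882028
  |0.27|^3 * 2.62 = 0.019683 * 2.62 = 0.051569
  |8.7|^3 * 1.62 = 658.503 * 1.62 = 1066.77486
Step 3: Sum = 1189.708457
Step 4: ||f-g||_3 = (1189.708457)^(1/3) = 10.59612


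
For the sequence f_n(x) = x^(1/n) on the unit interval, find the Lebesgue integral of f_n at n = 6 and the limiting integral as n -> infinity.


At n = 6: f_6(x) = x^(1/6).
Step 1: integral(x^(1/6), 0, 1) = [x^(1/6+1) / (1/6+1)] from 0 to 1
     = 1 / (1/6 + 1) = 1 / ((6+1)/6) = 6/(6+1)
     = 6/7 = 0.857143
Step 2: As n -> infinity, f_n(x) = x^(1/n) -> 1 for x in (0,1], and f_n is increasing in n.
By MCT, lim_n integral(f_n) = integral(lim_n f_n) = integral(1, 0, 1) = 1.
Step 3: Verify convergence: 6/7 = 0.857143 -> 1


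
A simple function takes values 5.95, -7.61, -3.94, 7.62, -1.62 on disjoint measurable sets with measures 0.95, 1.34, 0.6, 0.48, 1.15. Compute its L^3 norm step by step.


Step 1: Compute |f_i|^3 for each value:
  |5.95|^3 = 210.644875
  |-7.61|^3 = 440.711081
  |-3.94|^3 = 61.162984
  |7.62|^3 = 442.450728
  |-1.62|^3 = 4.251528
Step 2: Multiply by measures and sum:
  210.644875 * 0.95 = 200.112631
  440.711081 * 1.34 = 590.552849
  61.162984 * 0.6 = 36.69779
  442.450728 * 0.48 = 212.376349
  4.251528 * 1.15 = 4.889257
Sum = 200.112631 + 590.552849 + 36.69779 + 212.376349 + 4.889257 = 1044.628877
Step 3: Take the p-th root:
||f||_3 = (1044.628877)^(1/3) = 10.146603


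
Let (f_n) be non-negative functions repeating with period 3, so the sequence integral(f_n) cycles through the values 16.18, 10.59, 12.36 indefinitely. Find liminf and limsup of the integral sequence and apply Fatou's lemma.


The sequence (integral(f_n)) is periodic with period 3, repeating the values 16.18, 10.59, 12.36 indefinitely.
Step 1: For a periodic sequence, every tail (a_m, a_(m+1), ...) contains all 3 period values infinitely often.
Step 2: Hence inf of every tail = min of the period values = min(16.18, 10.59, 12.36) = 10.59.
        liminf_n integral(f_n) = sup over m of (inf of tail from m) = 10.59.
Step 3: Similarly sup of every tail = max of the period values = 16.18.
        limsup_n integral(f_n) = 16.18.
Step 4: Fatou's lemma: integral(liminf_n f_n) <= liminf_n integral(f_n) = 10.59.
        So the integral of the pointwise liminf is at most 10.59.


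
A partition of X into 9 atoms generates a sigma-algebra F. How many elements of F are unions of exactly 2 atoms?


Each element of F is a union of some subset of the 9 atoms.
Elements that are unions of exactly 2 atoms correspond to 2-element subsets of the 9 atoms.
Count = C(9, 2) = 9! / (2! * 7!) = 36.


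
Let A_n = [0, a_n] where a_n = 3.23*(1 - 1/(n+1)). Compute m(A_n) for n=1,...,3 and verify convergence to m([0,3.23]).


By continuity of measure from below: if A_n increases to A, then m(A_n) -> m(A).
Here A = [0, 3.23], so m(A) = 3.23
Step 1: a_1 = 3.23*(1 - 1/2) = 1.615, m(A_1) = 1.615
Step 2: a_2 = 3.23*(1 - 1/3) = 2.1533, m(A_2) = 2.1533
Step 3: a_3 = 3.23*(1 - 1/4) = 2.4225, m(A_3) = 2.4225
Limit: m(A_n) -> m([0,3.23]) = 3.23


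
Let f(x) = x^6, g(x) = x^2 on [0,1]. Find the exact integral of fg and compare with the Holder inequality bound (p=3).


Step 1: Exact integral of f*g = integral(x^8, 0, 1) = 1/9
     = 0.111111
Step 2: Holder bound with p=3, q=1.5:
  ||f||_p = (integral x^18 dx)^(1/3) = (1/19)^(1/3) = 0.374756
  ||g||_q = (integral x^3 dx)^(1/1.5) = (1/4)^(1/1.5) = 0.39685
Step 3: Holder bound = ||f||_p * ||g||_q = 0.374756 * 0.39685 = 0.148722
Verification: 0.111111 <= 0.148722 (Holder holds)


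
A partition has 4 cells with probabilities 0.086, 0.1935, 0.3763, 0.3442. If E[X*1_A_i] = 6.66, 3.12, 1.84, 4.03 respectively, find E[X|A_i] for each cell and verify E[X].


For each cell A_i: E[X|A_i] = E[X*1_A_i] / P(A_i)
Step 1: E[X|A_1] = 6.66 / 0.086 = 77.44186
Step 2: E[X|A_2] = 3.12 / 0.1935 = 16.124031
Step 3: E[X|A_3] = 1.84 / 0.3763 = 4.889716
Step 4: E[X|A_4] = 4.03 / 0.3442 = 11.708309
Verification: E[X] = sum E[X*1_A_i] = 6.66 + 3.12 + 1.84 + 4.03 = 15.65


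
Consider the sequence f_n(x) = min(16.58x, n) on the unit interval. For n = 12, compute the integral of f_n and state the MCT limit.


f(x) = 16.58x on [0,1]; f_n(x) = min(16.58x, n). At n = 12:
Step 1: f(x) reaches 12 at x = 12/16.58 = 0.723764
Step 2: integral(f_12) = integral(16.58x, 0, 0.723764) + integral(12, 0.723764, 1)
       = 16.58*0.723764^2/2 + 12*(1 - 0.723764)
       = 4.342581 + 3.314837
       = 7.657419
Step 3: As n -> infinity, f_n increases to f, so by MCT integral(f_n) -> integral(f) = 16.58/2 = 8.29.
Convergence: integral(f_12) = 7.657419 -> 8.29 as n -> infinity


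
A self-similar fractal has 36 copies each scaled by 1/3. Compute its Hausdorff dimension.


For a self-similar set with N copies scaled by 1/r:
dim_H = log(N)/log(r) = log(36)/log(3)
= 3.583519/1.098612
= 3.26186


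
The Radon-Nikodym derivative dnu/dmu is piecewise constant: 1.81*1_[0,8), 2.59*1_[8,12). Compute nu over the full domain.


Integrate each piece of the Radon-Nikodym derivative:
Step 1: integral_0^8 1.81 dx = 1.81*(8-0) = 1.81*8 = 14.48
Step 2: integral_8^12 2.59 dx = 2.59*(12-8) = 2.59*4 = 10.36
Total: 14.48 + 10.36 = 24.84


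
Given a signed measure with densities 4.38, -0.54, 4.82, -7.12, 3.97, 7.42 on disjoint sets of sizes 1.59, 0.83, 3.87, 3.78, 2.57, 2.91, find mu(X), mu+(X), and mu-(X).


Step 1: Compute signed measure on each set:
  Set 1: 4.38 * 1.59 = 6.9642
  Set 2: -0.54 * 0.83 = -0.4482
  Set 3: 4.82 * 3.87 = 18.6534
  Set 4: -7.12 * 3.78 = -26.9136
  Set 5: 3.97 * 2.57 = 10.2029
  Set 6: 7.42 * 2.91 = 21.5922
Step 2: Total signed measure = (6.9642) + (-0.4482) + (18.6534) + (-26.9136) + (10.2029) + (21.5922)
     = 30.0509
Step 3: Positive part mu+(X) = sum of positive contributions = 57.4127
Step 4: Negative part mu-(X) = |sum of negative contributions| = 27.3618


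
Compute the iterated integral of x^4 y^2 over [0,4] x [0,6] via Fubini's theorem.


By Fubini's theorem, the double integral factors as a product of single integrals:
Step 1: integral_0^4 x^4 dx = [x^5/5] from 0 to 4
     = 4^5/5 = 204.8
Step 2: integral_0^6 y^2 dy = [y^3/3] from 0 to 6
     = 6^3/3 = 72
Step 3: Double integral = 204.8 * 72 = 14745.6


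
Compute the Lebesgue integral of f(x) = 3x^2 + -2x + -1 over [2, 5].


The Lebesgue integral of a Riemann-integrable function agrees with the Riemann integral.
Antiderivative F(x) = (3/3)x^3 + (-2/2)x^2 + -1x
F(5) = (3/3)*5^3 + (-2/2)*5^2 + -1*5
     = (3/3)*125 + (-2/2)*25 + -1*5
     = 125 + -25 + -5
     = 95
F(2) = 2
Integral = F(5) - F(2) = 95 - 2 = 93


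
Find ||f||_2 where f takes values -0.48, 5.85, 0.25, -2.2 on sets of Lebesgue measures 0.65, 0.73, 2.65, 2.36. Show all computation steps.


Step 1: Compute |f_i|^2 for each value:
  |-0.48|^2 = 0.2304
  |5.85|^2 = 34.2225
  |0.25|^2 = 0.0625
  |-2.2|^2 = 4.84
Step 2: Multiply by measures and sum:
  0.2304 * 0.65 = 0.14976
  34.2225 * 0.73 = 24.982425
  0.0625 * 2.65 = 0.165625
  4.84 * 2.36 = 11.4224
Sum = 0.14976 + 24.982425 + 0.165625 + 11.4224 = 36.72021
Step 3: Take the p-th root:
||f||_2 = (36.72021)^(1/2) = 6.05972


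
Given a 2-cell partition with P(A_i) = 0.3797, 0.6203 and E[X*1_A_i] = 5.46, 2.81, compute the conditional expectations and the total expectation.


For each cell A_i: E[X|A_i] = E[X*1_A_i] / P(A_i)
Step 1: E[X|A_1] = 5.46 / 0.3797 = 14.379774
Step 2: E[X|A_2] = 2.81 / 0.6203 = 4.530066
Verification: E[X] = sum E[X*1_A_i] = 5.46 + 2.81 = 8.27


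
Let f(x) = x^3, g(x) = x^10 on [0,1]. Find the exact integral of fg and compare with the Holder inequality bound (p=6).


Step 1: Exact integral of f*g = integral(x^13, 0, 1) = 1/14
     = 0.071429
Step 2: Holder bound with p=6, q=1.2:
  ||f||_p = (integral x^18 dx)^(1/6) = (1/19)^(1/6) = 0.612173
  ||g||_q = (integral x^12 dx)^(1/1.2) = (1/13)^(1/1.2) = 0.117954
Step 3: Holder bound = ||f||_p * ||g||_q = 0.612173 * 0.117954 = 0.072208
Verification: 0.071429 <= 0.072208 (Holder holds)


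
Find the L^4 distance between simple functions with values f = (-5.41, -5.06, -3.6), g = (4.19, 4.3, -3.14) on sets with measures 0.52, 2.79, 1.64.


Step 1: Compute differences f_i - g_i:
  -5.41 - 4.19 = -9.6
  -5.06 - 4.3 = -9.36
  -3.6 - -3.14 = -0.46
Step 2: Compute |diff|^4 * measure for each set:
  |-9.6|^4 * 0.52 = 8493.4656 * 0.52 = 4416.602112
  |-9.36|^4 * 2.79 = 7675.442012 * 2.79 = 21414.483214
  |-0.46|^4 * 1.64 = 0.044775 * 1.64 = 0.07343
Step 3: Sum = 25831.158756
Step 4: ||f-g||_4 = (25831.158756)^(1/4) = 12.677569


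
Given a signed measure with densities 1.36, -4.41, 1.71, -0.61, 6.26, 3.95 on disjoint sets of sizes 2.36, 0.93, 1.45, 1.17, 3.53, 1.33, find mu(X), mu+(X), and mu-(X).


Step 1: Compute signed measure on each set:
  Set 1: 1.36 * 2.36 = 3.2096
  Set 2: -4.41 * 0.93 = -4.1013
  Set 3: 1.71 * 1.45 = 2.4795
  Set 4: -0.61 * 1.17 = -0.7137
  Set 5: 6.26 * 3.53 = 22.0978
  Set 6: 3.95 * 1.33 = 5.2535
Step 2: Total signed measure = (3.2096) + (-4.1013) + (2.4795) + (-0.7137) + (22.0978) + (5.2535)
     = 28.2254
Step 3: Positive part mu+(X) = sum of positive contributions = 33.0404
Step 4: Negative part mu-(X) = |sum of negative contributions| = 4.815


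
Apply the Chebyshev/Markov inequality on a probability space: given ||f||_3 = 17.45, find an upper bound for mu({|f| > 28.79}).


Chebyshev/Markov inequality: mu(|f| > eps) <= (||f||_p / eps)^p
Step 1: ||f||_3 / eps = 17.45 / 28.79 = 0.606113
Step 2: Raise to power p = 3:
  (0.606113)^3 = 0.22267
Step 3: Therefore mu(|f| > 28.79) <= 0.22267


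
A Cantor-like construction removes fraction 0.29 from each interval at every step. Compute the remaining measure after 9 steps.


Step 1: At each step, fraction remaining = 1 - 0.29 = 0.71
Step 2: After 9 steps, measure = (0.71)^9
Result = 0.045849


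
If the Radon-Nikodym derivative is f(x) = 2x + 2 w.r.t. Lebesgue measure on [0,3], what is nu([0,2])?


nu(A) = integral_A (dnu/dmu) dmu = integral_0^2 (2x + 2) dx
Step 1: Antiderivative F(x) = (2/2)x^2 + 2x
Step 2: F(2) = (2/2)*2^2 + 2*2 = 4 + 4 = 8
Step 3: F(0) = (2/2)*0^2 + 2*0 = 0.0 + 0 = 0.0
Step 4: nu([0,2]) = F(2) - F(0) = 8 - 0.0 = 8


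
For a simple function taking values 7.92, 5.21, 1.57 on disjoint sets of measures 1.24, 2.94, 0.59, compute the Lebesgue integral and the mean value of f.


Step 1: Integral = sum(value_i * measure_i)
= 7.92*1.24 + 5.21*2.94 + 1.57*0.59
= 9.8208 + 15.3174 + 0.9263
= 26.0645
Step 2: Total measure of domain = 1.24 + 2.94 + 0.59 = 4.77
Step 3: Average value = 26.0645 / 4.77 = 5.464256


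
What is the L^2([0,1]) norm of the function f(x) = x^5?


Step 1: ||f||_2 = (integral_0^1 |x^5|^2 dx)^(1/2)
     = (integral_0^1 x^10 dx)^(1/2)
Step 2: integral_0^1 x^10 dx = [x^11/(11)] from 0 to 1 = 1^11/11
     = 1/11 = 0.090909
Step 3: ||f||_2 = (0.090909)^(1/2) = 0.301511


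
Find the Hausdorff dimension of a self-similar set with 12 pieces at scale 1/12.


For a self-similar set with N copies scaled by 1/r:
dim_H = log(N)/log(r) = log(12)/log(12)
= 2.484907/2.484907
= 1


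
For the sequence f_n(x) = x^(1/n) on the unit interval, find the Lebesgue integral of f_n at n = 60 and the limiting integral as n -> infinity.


At n = 60: f_60(x) = x^(1/60).
Step 1: integral(x^(1/60), 0, 1) = [x^(1/60+1) / (1/60+1)] from 0 to 1
     = 1 / (1/60 + 1) = 1 / ((60+1)/60) = 60/(60+1)
     = 60/61 = 0.983607
Step 2: As n -> infinity, f_n(x) = x^(1/n) -> 1 for x in (0,1], and f_n is increasing in n.
By MCT, lim_n integral(f_n) = integral(lim_n f_n) = integral(1, 0, 1) = 1.
Step 3: Verify convergence: 60/61 = 0.983607 -> 1


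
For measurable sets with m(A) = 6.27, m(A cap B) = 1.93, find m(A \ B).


m(A \ B) = m(A) - m(A n B)
= 6.27 - 1.93
= 4.34


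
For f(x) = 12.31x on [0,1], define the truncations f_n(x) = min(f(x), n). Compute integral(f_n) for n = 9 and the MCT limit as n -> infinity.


f(x) = 12.31x on [0,1]; f_n(x) = min(12.31x, n). At n = 9:
Step 1: f(x) reaches 9 at x = 9/12.31 = 0.731113
Step 2: integral(f_9) = integral(12.31x, 0, 0.731113) + integral(9, 0.731113, 1)
       = 12.31*0.731113^2/2 + 9*(1 - 0.731113)
       = 3.290008 + 2.419984
       = 5.709992
Step 3: As n -> infinity, f_n increases to f, so by MCT integral(f_n) -> integral(f) = 12.31/2 = 6.155.
Convergence: integral(f_9) = 5.709992 -> 6.155 as n -> infinity


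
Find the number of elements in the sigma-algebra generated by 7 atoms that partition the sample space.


Each element of the sigma-algebra is a union of some subset of the 7 atoms.
The number of such subsets is 2^7 = 128.


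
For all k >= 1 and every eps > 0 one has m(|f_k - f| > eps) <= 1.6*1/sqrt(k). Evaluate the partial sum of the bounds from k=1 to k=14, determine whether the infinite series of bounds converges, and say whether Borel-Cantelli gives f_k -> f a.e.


Step 1: List the terms 1.6*1/sqrt(k) for k = 1 to 14:
  k=1: 1.6
  k=2: 1.131371
  k=3: 0.92376
  k=4: 0.8
  k=5: 0.715542
  k=6: 0.653197
  k=7: 0.604743
  k=8: 0.565685
  k=9: 0.533333
  k=10: 0.505964
  k=11: 0.482418
  k=12: 0.46188
  k=13: 0.44376
  k=14: 0.427618
Step 2: Partial sum = 1.6 + 1.131371 + 0.92376 + 0.8 + 0.715542 + 0.653197 + 0.604743 + 0.565685 + 0.533333 + 0.505964 + 0.482418 + 0.46188 + 0.44376 + 0.427618
     = 9.849273
Step 3: The full series sum_(k>=1) 1.6*1/sqrt(k) diverges (p-series with p = 1/2 <= 1; a nonzero constant multiple of a divergent series diverges).
Step 4: The (first) Borel-Cantelli lemma requires a summable sequence of measures, so it does not apply here;
        from this bound alone no conclusion about a.e. convergence can be drawn (convergence in measure still
        gives an a.e.-convergent subsequence, but not a.e. convergence of the whole sequence).
Conclusion: series diverges; Borel-Cantelli is inconclusive about a.e. convergence of f_k.


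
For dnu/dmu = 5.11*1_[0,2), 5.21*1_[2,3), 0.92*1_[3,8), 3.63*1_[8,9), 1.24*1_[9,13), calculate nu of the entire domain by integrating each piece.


Integrate each piece of the Radon-Nikodym derivative:
Step 1: integral_0^2 5.11 dx = 5.11*(2-0) = 5.11*2 = 10.22
Step 2: integral_2^3 5.21 dx = 5.21*(3-2) = 5.21*1 = 5.21
Step 3: integral_3^8 0.92 dx = 0.92*(8-3) = 0.92*5 = 4.6
Step 4: integral_8^9 3.63 dx = 3.63*(9-8) = 3.63*1 = 3.63
Step 5: integral_9^13 1.24 dx = 1.24*(13-9) = 1.24*4 = 4.96
Total: 10.22 + 5.21 + 4.6 + 3.63 + 4.96 = 28.62


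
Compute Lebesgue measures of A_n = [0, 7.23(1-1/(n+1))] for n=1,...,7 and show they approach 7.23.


By continuity of measure from below: if A_n increases to A, then m(A_n) -> m(A).
Here A = [0, 7.23], so m(A) = 7.23
Step 1: a_1 = 7.23*(1 - 1/2) = 3.615, m(A_1) = 3.615
Step 2: a_2 = 7.23*(1 - 1/3) = 4.82, m(A_2) = 4.82
Step 3: a_3 = 7.23*(1 - 1/4) = 5.4225, m(A_3) = 5.4225
Step 4: a_4 = 7.23*(1 - 1/5) = 5.784, m(A_4) = 5.784
Step 5: a_5 = 7.23*(1 - 1/6) = 6.025, m(A_5) = 6.025
Step 6: a_6 = 7.23*(1 - 1/7) = 6.1971, m(A_6) = 6.1971
Step 7: a_7 = 7.23*(1 - 1/8) = 6.3262, m(A_7) = 6.3262
Limit: m(A_n) -> m([0,7.23]) = 7.23


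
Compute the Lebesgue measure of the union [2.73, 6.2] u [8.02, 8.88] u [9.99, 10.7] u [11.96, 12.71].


For pairwise disjoint intervals, m(union) = sum of lengths.
= (6.2 - 2.73) + (8.88 - 8.02) + (10.7 - 9.99) + (12.71 - 11.96)
= 3.47 + 0.86 + 0.71 + 0.75
= 5.79


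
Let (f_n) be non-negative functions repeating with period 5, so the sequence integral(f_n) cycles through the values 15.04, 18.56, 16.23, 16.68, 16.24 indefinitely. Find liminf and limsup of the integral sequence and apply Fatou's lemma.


The sequence (integral(f_n)) is periodic with period 5, repeating the values 15.04, 18.56, 16.23, 16.68, 16.24 indefinitely.
Step 1: For a periodic sequence, every tail (a_m, a_(m+1), ...) contains all 5 period values infinitely often.
Step 2: Hence inf of every tail = min of the period values = min(15.04, 18.56, 16.23, 16.68, 16.24) = 15.04.
        liminf_n integral(f_n) = sup over m of (inf of tail from m) = 15.04.
Step 3: Similarly sup of every tail = max of the period values = 18.56.
        limsup_n integral(f_n) = 18.56.
Step 4: Fatou's lemma: integral(liminf_n f_n) <= liminf_n integral(f_n) = 15.04.
        So the integral of the pointwise liminf is at most 15.04.


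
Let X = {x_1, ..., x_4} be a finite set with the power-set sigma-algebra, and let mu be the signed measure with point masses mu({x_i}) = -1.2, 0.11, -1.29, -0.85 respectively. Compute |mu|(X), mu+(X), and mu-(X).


Step 1: Every measurable set is a union of atoms (the cells / points), so a Hahn decomposition is
  obtained by grouping atoms by sign: P = union of atoms with mu > 0, N = union of the remaining atoms.
  Atoms in P (indices): 2;  atoms in N (indices): 1, 3, 4
  Positive values: 0.11
  Negative values: -1.2, -1.29, -0.85
Step 2: mu+(X) = mu(P) = sum of positive atom values = 0.11
Step 3: mu-(X) = -mu(N) = sum of |negative atom values| = 3.34
Step 4: |mu|(X) = mu+(X) + mu-(X) = 0.11 + 3.34 = 3.45


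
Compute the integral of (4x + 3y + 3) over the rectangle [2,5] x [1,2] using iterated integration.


By Fubini, integrate in x first, then y.
Step 1: Fix y, integrate over x in [2,5]:
  integral(4x + 3y + 3, x=2..5)
  = 4*(5^2 - 2^2)/2 + (3y + 3)*(5 - 2)
  = 42 + (3y + 3)*3
  = 42 + 9y + 9
  = 51 + 9y
Step 2: Integrate over y in [1,2]:
  integral(51 + 9y, y=1..2)
  = 51*1 + 9*(2^2 - 1^2)/2
  = 51 + 13.5
  = 64.5


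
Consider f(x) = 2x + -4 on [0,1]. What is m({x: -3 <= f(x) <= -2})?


f^(-1)([-3, -2]) = {x : -3 <= 2x + -4 <= -2}
Solving: (-3 - -4)/2 <= x <= (-2 - -4)/2
= [0.5, 1]
Intersecting with [0,1]: [0.5, 1]
Measure = 1 - 0.5 = 0.5


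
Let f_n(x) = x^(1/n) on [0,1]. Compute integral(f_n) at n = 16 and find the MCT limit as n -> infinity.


At n = 16: f_16(x) = x^(1/16).
Step 1: integral(x^(1/16), 0, 1) = [x^(1/16+1) / (1/16+1)] from 0 to 1
     = 1 / (1/16 + 1) = 1 / ((16+1)/16) = 16/(16+1)
     = 16/17 = 0.941176
Step 2: As n -> infinity, f_n(x) = x^(1/n) -> 1 for x in (0,1], and f_n is increasing in n.
By MCT, lim_n integral(f_n) = integral(lim_n f_n) = integral(1, 0, 1) = 1.
Step 3: Verify convergence: 16/17 = 0.941176 -> 1


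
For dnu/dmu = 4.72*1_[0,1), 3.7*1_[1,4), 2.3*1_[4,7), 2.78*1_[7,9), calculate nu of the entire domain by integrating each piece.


Integrate each piece of the Radon-Nikodym derivative:
Step 1: integral_0^1 4.72 dx = 4.72*(1-0) = 4.72*1 = 4.72
Step 2: integral_1^4 3.7 dx = 3.7*(4-1) = 3.7*3 = 11.1
Step 3: integral_4^7 2.3 dx = 2.3*(7-4) = 2.3*3 = 6.9
Step 4: integral_7^9 2.78 dx = 2.78*(9-7) = 2.78*2 = 5.56
Total: 4.72 + 11.1 + 6.9 + 5.56 = 28.28


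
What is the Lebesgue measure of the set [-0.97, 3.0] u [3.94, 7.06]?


For pairwise disjoint intervals, m(union) = sum of lengths.
= (3.0 - -0.97) + (7.06 - 3.94)
= 3.97 + 3.12
= 7.09


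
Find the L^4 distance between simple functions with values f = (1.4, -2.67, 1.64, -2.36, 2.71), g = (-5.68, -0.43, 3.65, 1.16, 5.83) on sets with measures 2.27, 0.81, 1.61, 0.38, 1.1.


Step 1: Compute differences f_i - g_i:
  1.4 - -5.68 = 7.08
  -2.67 - -0.43 = -2.24
  1.64 - 3.65 = -2.01
  -2.36 - 1.16 = -3.52
  2.71 - 5.83 = -3.12
Step 2: Compute |diff|^4 * measure for each set:
  |7.08|^4 * 2.27 = 2512.655977 * 2.27 = 5703.729068
  |-2.24|^4 * 0.81 = 25.17631 * 0.81 = 20.392811
  |-2.01|^4 * 1.61 = 16.322408 * 1.61 = 26.279077
  |-3.52|^4 * 0.38 = 153.522012 * 0.38 = 58.338365
  |-3.12|^4 * 1.1 = 94.758543 * 1.1 = 104.234398
Step 3: Sum = 5912.973718
Step 4: ||f-g||_4 = (5912.973718)^(1/4) = 8.769029


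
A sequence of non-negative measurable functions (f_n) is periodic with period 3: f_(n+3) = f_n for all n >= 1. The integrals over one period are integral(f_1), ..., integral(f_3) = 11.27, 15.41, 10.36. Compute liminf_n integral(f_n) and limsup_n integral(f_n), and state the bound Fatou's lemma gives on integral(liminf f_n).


The sequence (integral(f_n)) is periodic with period 3, repeating the values 11.27, 15.41, 10.36 indefinitely.
Step 1: For a periodic sequence, every tail (a_m, a_(m+1), ...) contains all 3 period values infinitely often.
Step 2: Hence inf of every tail = min of the period values = min(11.27, 15.41, 10.36) = 10.36.
        liminf_n integral(f_n) = sup over m of (inf of tail from m) = 10.36.
Step 3: Similarly sup of every tail = max of the period values = 15.41.
        limsup_n integral(f_n) = 15.41.
Step 4: Fatou's lemma: integral(liminf_n f_n) <= liminf_n integral(f_n) = 10.36.
        So the integral of the pointwise liminf is at most 10.36.


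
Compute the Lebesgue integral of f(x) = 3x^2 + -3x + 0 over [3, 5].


The Lebesgue integral of a Riemann-integrable function agrees with the Riemann integral.
Antiderivative F(x) = (3/3)x^3 + (-3/2)x^2 + 0x
F(5) = (3/3)*5^3 + (-3/2)*5^2 + 0*5
     = (3/3)*125 + (-3/2)*25 + 0*5
     = 125 + -37.5 + 0
     = 87.5
F(3) = 13.5
Integral = F(5) - F(3) = 87.5 - 13.5 = 74


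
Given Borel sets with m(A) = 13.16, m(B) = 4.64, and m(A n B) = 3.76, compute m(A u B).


By inclusion-exclusion: m(A u B) = m(A) + m(B) - m(A n B)
= 13.16 + 4.64 - 3.76
= 14.04


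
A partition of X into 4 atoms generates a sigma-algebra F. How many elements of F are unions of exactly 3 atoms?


Each element of F is a union of some subset of the 4 atoms.
Elements that are unions of exactly 3 atoms correspond to 3-element subsets of the 4 atoms.
Count = C(4, 3) = 4! / (3! * 1!) = 4.


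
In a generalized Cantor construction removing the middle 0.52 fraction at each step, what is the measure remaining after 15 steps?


Step 1: At each step, fraction remaining = 1 - 0.52 = 0.48
Step 2: After 15 steps, measure = (0.48)^15
Result = 1.654316e-05


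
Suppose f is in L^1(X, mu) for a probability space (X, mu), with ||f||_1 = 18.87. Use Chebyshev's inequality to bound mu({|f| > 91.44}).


Chebyshev/Markov inequality: mu(|f| > eps) <= (||f||_p / eps)^p
Step 1: ||f||_1 / eps = 18.87 / 91.44 = 0.206365
Step 2: Raise to power p = 1:
  (0.206365)^1 = 0.206365
Step 3: Therefore mu(|f| > 91.44) <= 0.206365


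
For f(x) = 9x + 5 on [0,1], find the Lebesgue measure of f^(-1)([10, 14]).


f^(-1)([10, 14]) = {x : 10 <= 9x + 5 <= 14}
Solving: (10 - 5)/9 <= x <= (14 - 5)/9
= [0.555556, 1]
Intersecting with [0,1]: [0.555556, 1]
Measure = 1 - 0.555556 = 0.444444
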